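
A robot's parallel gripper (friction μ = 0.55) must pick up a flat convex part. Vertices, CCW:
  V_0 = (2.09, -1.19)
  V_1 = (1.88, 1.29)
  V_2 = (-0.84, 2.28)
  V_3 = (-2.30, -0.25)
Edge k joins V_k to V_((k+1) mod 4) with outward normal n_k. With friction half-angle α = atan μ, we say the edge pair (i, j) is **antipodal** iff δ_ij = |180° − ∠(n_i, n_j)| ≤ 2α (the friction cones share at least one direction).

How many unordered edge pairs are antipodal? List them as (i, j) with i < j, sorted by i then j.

α = atan 0.55 = 28.81°;  2α = 57.62°
n_0 = (+0.9964, +0.0844)
n_1 = (+0.3420, +0.9397)
n_2 = (-0.8661, +0.4998)
n_3 = (-0.2094, -0.9778)
  (0,1): δ = 114.84°  ·
  (0,2): δ = 34.83°  ✓
  (0,3): δ = 73.07°  ·
  (1,2): δ = 99.99°  ·
  (1,3): δ = 7.91°  ✓
  (2,3): δ = 72.10°  ·
antipodal pairs: 2

count = 2; pairs: (0,2), (1,3)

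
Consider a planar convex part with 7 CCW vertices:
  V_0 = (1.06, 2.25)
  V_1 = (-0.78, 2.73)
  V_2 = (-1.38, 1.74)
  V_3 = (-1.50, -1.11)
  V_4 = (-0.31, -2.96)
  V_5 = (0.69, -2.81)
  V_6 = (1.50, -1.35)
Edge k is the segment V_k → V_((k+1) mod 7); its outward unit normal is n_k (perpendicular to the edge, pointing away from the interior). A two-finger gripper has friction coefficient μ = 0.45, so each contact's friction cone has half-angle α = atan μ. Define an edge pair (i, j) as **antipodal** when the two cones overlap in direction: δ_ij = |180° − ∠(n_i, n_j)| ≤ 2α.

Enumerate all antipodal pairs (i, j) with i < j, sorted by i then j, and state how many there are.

α = atan 0.45 = 24.23°;  2α = 48.46°
n_0 = (+0.2524, +0.9676)
n_1 = (-0.8552, +0.5183)
n_2 = (-0.9991, +0.0421)
n_3 = (-0.8410, -0.5410)
n_4 = (+0.1483, -0.9889)
n_5 = (+0.8744, -0.4851)
n_6 = (+0.9926, +0.1213)
  (0,1): δ = 106.60°  ·
  (0,2): δ = 77.79°  ·
  (0,3): δ = 42.63°  ✓
  (0,4): δ = 23.15°  ✓
  (0,5): δ = 75.60°  ·
  (0,6): δ = 111.59°  ·
  (1,2): δ = 151.19°  ·
  (1,3): δ = 116.03°  ·
  (1,4): δ = 50.25°  ·
  (1,5): δ = 2.20°  ✓
  (1,6): δ = 38.19°  ✓
  (2,3): δ = 144.84°  ·
  (2,4): δ = 79.06°  ·
  (2,5): δ = 26.61°  ✓
  (2,6): δ = 9.38°  ✓
  (3,4): δ = 114.22°  ·
  (3,5): δ = 61.77°  ·
  (3,6): δ = 25.78°  ✓
  (4,5): δ = 127.55°  ·
  (4,6): δ = 91.56°  ·
  (5,6): δ = 144.01°  ·
antipodal pairs: 7

count = 7; pairs: (0,3), (0,4), (1,5), (1,6), (2,5), (2,6), (3,6)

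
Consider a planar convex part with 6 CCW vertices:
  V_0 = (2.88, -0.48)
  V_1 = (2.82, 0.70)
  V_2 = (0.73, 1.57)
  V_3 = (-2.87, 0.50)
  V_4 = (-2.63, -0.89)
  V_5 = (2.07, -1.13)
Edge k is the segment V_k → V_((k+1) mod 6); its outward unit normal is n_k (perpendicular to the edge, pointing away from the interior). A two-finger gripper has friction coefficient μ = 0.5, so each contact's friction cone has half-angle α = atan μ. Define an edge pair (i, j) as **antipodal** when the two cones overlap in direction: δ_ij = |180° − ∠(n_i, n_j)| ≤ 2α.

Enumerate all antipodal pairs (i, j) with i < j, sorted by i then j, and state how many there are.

α = atan 0.5 = 26.57°;  2α = 53.13°
n_0 = (+0.9987, +0.0508)
n_1 = (+0.3843, +0.9232)
n_2 = (-0.2849, +0.9586)
n_3 = (-0.9854, -0.1701)
n_4 = (-0.0510, -0.9987)
n_5 = (+0.6259, -0.7799)
  (0,1): δ = 115.51°  ·
  (0,2): δ = 76.36°  ·
  (0,3): δ = 6.89°  ✓
  (0,4): δ = 84.17°  ·
  (0,5): δ = 125.84°  ·
  (1,2): δ = 140.85°  ·
  (1,3): δ = 57.60°  ·
  (1,4): δ = 19.68°  ✓
  (1,5): δ = 61.35°  ·
  (2,3): δ = 96.76°  ·
  (2,4): δ = 19.48°  ✓
  (2,5): δ = 22.19°  ✓
  (3,4): δ = 102.72°  ·
  (3,5): δ = 61.05°  ·
  (4,5): δ = 138.33°  ·
antipodal pairs: 4

count = 4; pairs: (0,3), (1,4), (2,4), (2,5)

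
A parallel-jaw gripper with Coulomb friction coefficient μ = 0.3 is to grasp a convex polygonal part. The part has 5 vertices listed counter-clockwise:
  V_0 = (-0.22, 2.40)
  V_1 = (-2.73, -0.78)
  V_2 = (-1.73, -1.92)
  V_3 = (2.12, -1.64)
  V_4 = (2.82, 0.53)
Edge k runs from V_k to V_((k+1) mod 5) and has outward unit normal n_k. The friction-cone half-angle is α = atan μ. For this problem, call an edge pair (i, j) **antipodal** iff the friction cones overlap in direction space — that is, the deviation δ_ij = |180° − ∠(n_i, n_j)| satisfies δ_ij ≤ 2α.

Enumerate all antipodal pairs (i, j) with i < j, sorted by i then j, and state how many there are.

count = 2; pairs: (0,3), (1,4)

α = atan 0.3 = 16.70°;  2α = 33.40°
n_0 = (-0.7849, +0.6196)
n_1 = (-0.7518, -0.6594)
n_2 = (+0.0725, -0.9974)
n_3 = (+0.9517, -0.3070)
n_4 = (+0.5239, +0.8518)
  (0,1): δ = 100.46°  ·
  (0,2): δ = 47.56°  ·
  (0,3): δ = 20.41°  ✓
  (0,4): δ = 96.69°  ·
  (1,2): δ = 127.10°  ·
  (1,3): δ = 59.14°  ·
  (1,4): δ = 17.15°  ✓
  (2,3): δ = 112.04°  ·
  (2,4): δ = 35.76°  ·
  (3,4): δ = 103.72°  ·
antipodal pairs: 2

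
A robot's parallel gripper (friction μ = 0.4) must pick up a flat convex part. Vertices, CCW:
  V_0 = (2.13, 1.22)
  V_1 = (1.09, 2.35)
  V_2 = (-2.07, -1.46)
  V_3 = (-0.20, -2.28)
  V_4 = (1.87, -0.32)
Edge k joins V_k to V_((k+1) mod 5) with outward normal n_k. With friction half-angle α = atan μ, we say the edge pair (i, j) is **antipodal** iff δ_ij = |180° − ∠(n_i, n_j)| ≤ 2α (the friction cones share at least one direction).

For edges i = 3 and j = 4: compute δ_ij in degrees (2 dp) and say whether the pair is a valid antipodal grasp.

α = atan 0.4 = 21.80°;  2α = 43.60°
edge 3: e_3 = (+2.07, +1.96);  n_3 = (+0.6876, -0.7261)
edge 4: e_4 = (+0.26, +1.54);  n_4 = (+0.9860, -0.1665)
∠(n_3, n_4) = 36.98°
δ = |180° − 36.98°| = 143.02°
143.02° > 2α = 43.60°  →  invalid

δ = 143.02°, invalid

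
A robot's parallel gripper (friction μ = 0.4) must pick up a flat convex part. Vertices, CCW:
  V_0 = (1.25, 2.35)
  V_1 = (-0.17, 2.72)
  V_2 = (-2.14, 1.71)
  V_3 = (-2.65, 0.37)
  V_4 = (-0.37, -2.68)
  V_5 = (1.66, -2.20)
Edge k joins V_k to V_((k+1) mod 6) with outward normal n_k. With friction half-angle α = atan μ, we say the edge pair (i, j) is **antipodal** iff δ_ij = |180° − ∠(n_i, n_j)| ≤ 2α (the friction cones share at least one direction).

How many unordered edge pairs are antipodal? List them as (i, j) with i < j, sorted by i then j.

α = atan 0.4 = 21.80°;  2α = 43.60°
n_0 = (+0.2521, +0.9677)
n_1 = (-0.4562, +0.8899)
n_2 = (-0.9346, +0.3557)
n_3 = (-0.8009, -0.5987)
n_4 = (+0.2301, -0.9732)
n_5 = (+0.9960, +0.0897)
  (0,1): δ = 138.25°  ·
  (0,2): δ = 96.23°  ·
  (0,3): δ = 38.62°  ✓
  (0,4): δ = 27.91°  ✓
  (0,5): δ = 109.75°  ·
  (1,2): δ = 137.98°  ·
  (1,3): δ = 80.36°  ·
  (1,4): δ = 13.84°  ✓
  (1,5): δ = 68.01°  ·
  (2,3): δ = 122.38°  ·
  (2,4): δ = 55.86°  ·
  (2,5): δ = 25.99°  ✓
  (3,4): δ = 113.48°  ·
  (3,5): δ = 31.63°  ✓
  (4,5): δ = 98.15°  ·
antipodal pairs: 5

count = 5; pairs: (0,3), (0,4), (1,4), (2,5), (3,5)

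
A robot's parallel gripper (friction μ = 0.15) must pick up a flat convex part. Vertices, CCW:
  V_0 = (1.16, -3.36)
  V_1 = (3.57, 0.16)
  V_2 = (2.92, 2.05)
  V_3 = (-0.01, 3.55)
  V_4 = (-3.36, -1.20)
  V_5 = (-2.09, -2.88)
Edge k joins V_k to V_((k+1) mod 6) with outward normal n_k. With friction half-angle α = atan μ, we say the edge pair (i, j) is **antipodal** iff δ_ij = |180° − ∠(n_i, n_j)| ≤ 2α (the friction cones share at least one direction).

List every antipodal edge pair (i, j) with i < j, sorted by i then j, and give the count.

count = 1; pairs: (0,3)

α = atan 0.15 = 8.53°;  2α = 17.06°
n_0 = (+0.8251, -0.5649)
n_1 = (+0.9456, +0.3252)
n_2 = (+0.4557, +0.8901)
n_3 = (-0.8172, +0.5763)
n_4 = (-0.7977, -0.6030)
n_5 = (-0.1461, -0.9893)
  (0,1): δ = 126.62°  ·
  (0,2): δ = 82.71°  ·
  (0,3): δ = 0.80°  ✓
  (0,4): δ = 71.49°  ·
  (0,5): δ = 116.00°  ·
  (1,2): δ = 136.09°  ·
  (1,3): δ = 54.17°  ·
  (1,4): δ = 18.11°  ·
  (1,5): δ = 62.62°  ·
  (2,3): δ = 98.08°  ·
  (2,4): δ = 25.80°  ·
  (2,5): δ = 18.71°  ·
  (3,4): δ = 107.72°  ·
  (3,5): δ = 63.21°  ·
  (4,5): δ = 135.49°  ·
antipodal pairs: 1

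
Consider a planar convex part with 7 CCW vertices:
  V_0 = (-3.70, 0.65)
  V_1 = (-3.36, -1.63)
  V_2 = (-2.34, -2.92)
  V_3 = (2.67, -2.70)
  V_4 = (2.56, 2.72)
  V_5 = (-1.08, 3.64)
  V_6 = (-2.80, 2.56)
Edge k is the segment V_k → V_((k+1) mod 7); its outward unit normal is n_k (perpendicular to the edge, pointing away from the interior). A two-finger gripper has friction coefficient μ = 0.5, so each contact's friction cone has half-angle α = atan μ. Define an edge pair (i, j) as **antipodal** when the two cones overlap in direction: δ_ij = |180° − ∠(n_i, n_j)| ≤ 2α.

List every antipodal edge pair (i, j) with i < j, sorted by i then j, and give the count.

α = atan 0.5 = 26.57°;  2α = 53.13°
n_0 = (-0.9891, -0.1475)
n_1 = (-0.7844, -0.6202)
n_2 = (+0.0439, -0.9990)
n_3 = (+0.9998, +0.0203)
n_4 = (+0.2450, +0.9695)
n_5 = (-0.5318, +0.8469)
n_6 = (-0.9046, +0.4263)
  (0,1): δ = 150.15°  ·
  (0,2): δ = 95.97°  ·
  (0,3): δ = 7.32°  ✓
  (0,4): δ = 67.33°  ·
  (0,5): δ = 113.64°  ·
  (0,6): δ = 146.29°  ·
  (1,2): δ = 125.82°  ·
  (1,3): δ = 37.17°  ✓
  (1,4): δ = 37.48°  ✓
  (1,5): δ = 83.79°  ·
  (1,6): δ = 116.44°  ·
  (2,3): δ = 91.35°  ·
  (2,4): δ = 16.70°  ✓
  (2,5): δ = 29.61°  ✓
  (2,6): δ = 62.26°  ·
  (3,4): δ = 105.35°  ·
  (3,5): δ = 59.04°  ·
  (3,6): δ = 26.39°  ✓
  (4,5): δ = 133.69°  ·
  (4,6): δ = 101.05°  ·
  (5,6): δ = 147.36°  ·
antipodal pairs: 6

count = 6; pairs: (0,3), (1,3), (1,4), (2,4), (2,5), (3,6)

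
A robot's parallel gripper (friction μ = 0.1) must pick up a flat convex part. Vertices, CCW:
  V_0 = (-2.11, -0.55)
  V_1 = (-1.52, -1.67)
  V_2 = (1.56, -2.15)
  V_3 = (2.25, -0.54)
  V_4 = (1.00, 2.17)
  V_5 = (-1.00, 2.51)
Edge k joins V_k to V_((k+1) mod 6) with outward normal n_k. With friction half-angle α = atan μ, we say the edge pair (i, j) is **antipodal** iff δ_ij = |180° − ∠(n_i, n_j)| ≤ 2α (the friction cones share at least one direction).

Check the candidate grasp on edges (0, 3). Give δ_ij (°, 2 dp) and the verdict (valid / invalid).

δ = 3.02°, valid

α = atan 0.1 = 5.71°;  2α = 11.42°
edge 0: e_0 = (+0.59, -1.12);  n_0 = (-0.8847, -0.4661)
edge 3: e_3 = (-1.25, +2.71);  n_3 = (+0.9081, +0.4188)
∠(n_0, n_3) = 176.98°
δ = |180° − 176.98°| = 3.02°
3.02° ≤ 2α = 11.42°  →  valid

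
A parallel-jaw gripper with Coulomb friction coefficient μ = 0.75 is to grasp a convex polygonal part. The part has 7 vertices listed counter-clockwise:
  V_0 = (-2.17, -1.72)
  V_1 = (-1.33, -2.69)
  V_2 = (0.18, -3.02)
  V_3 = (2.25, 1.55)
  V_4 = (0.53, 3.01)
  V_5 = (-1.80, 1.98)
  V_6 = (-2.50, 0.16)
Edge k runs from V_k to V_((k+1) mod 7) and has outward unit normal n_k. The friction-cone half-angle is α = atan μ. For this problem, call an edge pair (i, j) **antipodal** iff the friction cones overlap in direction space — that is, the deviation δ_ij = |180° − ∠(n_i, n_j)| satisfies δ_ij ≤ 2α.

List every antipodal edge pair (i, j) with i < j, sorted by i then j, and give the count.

count = 10; pairs: (0,2), (0,3), (0,4), (1,3), (1,4), (2,4), (2,5), (2,6), (3,5), (3,6)

α = atan 0.75 = 36.87°;  2α = 73.74°
n_0 = (-0.7559, -0.6546)
n_1 = (-0.2135, -0.9769)
n_2 = (+0.9109, -0.4126)
n_3 = (+0.6471, +0.7624)
n_4 = (-0.4043, +0.9146)
n_5 = (-0.9333, +0.3590)
n_6 = (-0.9849, -0.1729)
  (0,1): δ = 143.22°  ·
  (0,2): δ = 65.26°  ✓
  (0,3): δ = 8.78°  ✓
  (0,4): δ = 72.96°  ✓
  (0,5): δ = 118.07°  ·
  (0,6): δ = 149.06°  ·
  (1,2): δ = 102.04°  ·
  (1,3): δ = 28.00°  ✓
  (1,4): δ = 36.18°  ✓
  (1,5): δ = 81.29°  ·
  (1,6): δ = 112.28°  ·
  (2,3): δ = 105.96°  ·
  (2,4): δ = 41.78°  ✓
  (2,5): δ = 3.33°  ✓
  (2,6): δ = 34.32°  ✓
  (3,4): δ = 115.83°  ·
  (3,5): δ = 70.71°  ✓
  (3,6): δ = 39.72°  ✓
  (4,5): δ = 134.89°  ·
  (4,6): δ = 103.89°  ·
  (5,6): δ = 149.01°  ·
antipodal pairs: 10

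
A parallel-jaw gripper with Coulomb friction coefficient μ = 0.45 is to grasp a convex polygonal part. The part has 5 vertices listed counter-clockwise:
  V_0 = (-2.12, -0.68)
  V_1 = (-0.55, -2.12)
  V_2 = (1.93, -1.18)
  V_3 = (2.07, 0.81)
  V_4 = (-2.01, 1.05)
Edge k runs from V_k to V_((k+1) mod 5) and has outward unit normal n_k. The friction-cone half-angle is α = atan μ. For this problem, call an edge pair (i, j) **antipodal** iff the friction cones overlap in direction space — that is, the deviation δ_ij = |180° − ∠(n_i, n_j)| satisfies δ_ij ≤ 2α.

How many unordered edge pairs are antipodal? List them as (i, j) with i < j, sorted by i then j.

α = atan 0.45 = 24.23°;  2α = 48.46°
n_0 = (-0.6759, -0.7370)
n_1 = (+0.3544, -0.9351)
n_2 = (+0.9975, -0.0702)
n_3 = (+0.0587, +0.9983)
n_4 = (-0.9980, +0.0635)
  (0,1): δ = 116.71°  ·
  (0,2): δ = 51.50°  ·
  (0,3): δ = 39.16°  ✓
  (0,4): δ = 128.89°  ·
  (1,2): δ = 114.78°  ·
  (1,3): δ = 24.12°  ✓
  (1,4): δ = 65.60°  ·
  (2,3): δ = 89.34°  ·
  (2,4): δ = 0.39°  ✓
  (3,4): δ = 90.27°  ·
antipodal pairs: 3

count = 3; pairs: (0,3), (1,3), (2,4)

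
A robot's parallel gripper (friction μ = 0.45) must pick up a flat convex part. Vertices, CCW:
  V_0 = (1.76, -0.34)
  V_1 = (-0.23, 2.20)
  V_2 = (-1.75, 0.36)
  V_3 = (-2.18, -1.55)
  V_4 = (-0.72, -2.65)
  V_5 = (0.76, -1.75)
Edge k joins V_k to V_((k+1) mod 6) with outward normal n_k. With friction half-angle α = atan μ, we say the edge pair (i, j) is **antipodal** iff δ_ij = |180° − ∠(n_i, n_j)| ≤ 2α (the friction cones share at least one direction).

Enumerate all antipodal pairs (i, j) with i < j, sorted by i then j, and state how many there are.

α = atan 0.45 = 24.23°;  2α = 48.46°
n_0 = (+0.7872, +0.6167)
n_1 = (-0.7710, +0.6369)
n_2 = (-0.9756, +0.2196)
n_3 = (-0.6017, -0.7987)
n_4 = (+0.5196, -0.8544)
n_5 = (+0.8157, -0.5785)
  (0,1): δ = 77.64°  ·
  (0,2): δ = 50.76°  ·
  (0,3): δ = 14.93°  ✓
  (0,4): δ = 83.23°  ·
  (0,5): δ = 106.58°  ·
  (1,2): δ = 153.13°  ·
  (1,3): δ = 87.44°  ·
  (1,4): δ = 19.14°  ✓
  (1,5): δ = 4.21°  ✓
  (2,3): δ = 114.31°  ·
  (2,4): δ = 46.01°  ✓
  (2,5): δ = 22.66°  ✓
  (3,4): δ = 111.70°  ·
  (3,5): δ = 88.35°  ·
  (4,5): δ = 156.65°  ·
antipodal pairs: 5

count = 5; pairs: (0,3), (1,4), (1,5), (2,4), (2,5)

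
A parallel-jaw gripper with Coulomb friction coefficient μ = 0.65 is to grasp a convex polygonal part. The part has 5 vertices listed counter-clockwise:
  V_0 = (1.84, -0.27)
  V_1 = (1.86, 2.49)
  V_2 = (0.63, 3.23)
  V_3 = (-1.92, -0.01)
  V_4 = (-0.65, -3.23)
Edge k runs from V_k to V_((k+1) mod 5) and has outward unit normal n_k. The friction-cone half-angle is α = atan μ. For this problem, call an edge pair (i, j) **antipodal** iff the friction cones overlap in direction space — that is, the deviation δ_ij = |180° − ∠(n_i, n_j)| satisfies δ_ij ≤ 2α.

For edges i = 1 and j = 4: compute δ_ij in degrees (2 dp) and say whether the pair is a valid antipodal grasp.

α = atan 0.65 = 33.02°;  2α = 66.05°
edge 1: e_1 = (-1.23, +0.74);  n_1 = (+0.5155, +0.8569)
edge 4: e_4 = (+2.49, +2.96);  n_4 = (+0.7652, -0.6437)
∠(n_1, n_4) = 99.04°
δ = |180° − 99.04°| = 80.96°
80.96° > 2α = 66.05°  →  invalid

δ = 80.96°, invalid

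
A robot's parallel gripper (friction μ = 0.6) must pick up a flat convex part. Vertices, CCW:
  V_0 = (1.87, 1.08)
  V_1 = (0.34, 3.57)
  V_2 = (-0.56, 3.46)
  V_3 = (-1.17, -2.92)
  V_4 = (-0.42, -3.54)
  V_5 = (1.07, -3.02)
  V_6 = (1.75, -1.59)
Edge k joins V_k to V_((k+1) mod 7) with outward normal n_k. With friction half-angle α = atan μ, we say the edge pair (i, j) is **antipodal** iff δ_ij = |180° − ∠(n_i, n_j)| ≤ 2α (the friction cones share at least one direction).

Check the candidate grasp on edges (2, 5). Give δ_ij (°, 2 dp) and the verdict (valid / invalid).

δ = 19.97°, valid

α = atan 0.6 = 30.96°;  2α = 61.93°
edge 2: e_2 = (-0.61, -6.38);  n_2 = (-0.9955, +0.0952)
edge 5: e_5 = (+0.68, +1.43);  n_5 = (+0.9031, -0.4294)
∠(n_2, n_5) = 160.03°
δ = |180° − 160.03°| = 19.97°
19.97° ≤ 2α = 61.93°  →  valid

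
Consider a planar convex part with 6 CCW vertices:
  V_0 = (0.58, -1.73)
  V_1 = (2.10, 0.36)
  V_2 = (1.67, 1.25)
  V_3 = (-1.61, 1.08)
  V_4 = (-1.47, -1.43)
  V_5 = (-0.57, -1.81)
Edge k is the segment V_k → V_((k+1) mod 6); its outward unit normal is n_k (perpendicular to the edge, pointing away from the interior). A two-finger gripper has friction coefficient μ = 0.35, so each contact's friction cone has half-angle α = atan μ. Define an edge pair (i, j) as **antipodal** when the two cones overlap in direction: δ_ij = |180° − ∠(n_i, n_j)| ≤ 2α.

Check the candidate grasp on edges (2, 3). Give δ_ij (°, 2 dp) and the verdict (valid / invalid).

α = atan 0.35 = 19.29°;  2α = 38.58°
edge 2: e_2 = (-3.28, -0.17);  n_2 = (-0.0518, +0.9987)
edge 3: e_3 = (+0.14, -2.51);  n_3 = (-0.9984, -0.0557)
∠(n_2, n_3) = 90.23°
δ = |180° − 90.23°| = 89.77°
89.77° > 2α = 38.58°  →  invalid

δ = 89.77°, invalid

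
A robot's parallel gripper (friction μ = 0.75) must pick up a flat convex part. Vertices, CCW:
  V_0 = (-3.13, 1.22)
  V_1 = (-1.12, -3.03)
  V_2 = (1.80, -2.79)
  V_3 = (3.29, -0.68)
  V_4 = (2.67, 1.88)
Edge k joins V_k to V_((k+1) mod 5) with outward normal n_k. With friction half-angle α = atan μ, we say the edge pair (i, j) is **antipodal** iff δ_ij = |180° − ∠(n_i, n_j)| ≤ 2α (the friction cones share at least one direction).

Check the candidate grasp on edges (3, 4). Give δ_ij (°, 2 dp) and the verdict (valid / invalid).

α = atan 0.75 = 36.87°;  2α = 73.74°
edge 3: e_3 = (-0.62, +2.56);  n_3 = (+0.9719, +0.2354)
edge 4: e_4 = (-5.80, -0.66);  n_4 = (-0.1131, +0.9936)
∠(n_3, n_4) = 82.88°
δ = |180° − 82.88°| = 97.12°
97.12° > 2α = 73.74°  →  invalid

δ = 97.12°, invalid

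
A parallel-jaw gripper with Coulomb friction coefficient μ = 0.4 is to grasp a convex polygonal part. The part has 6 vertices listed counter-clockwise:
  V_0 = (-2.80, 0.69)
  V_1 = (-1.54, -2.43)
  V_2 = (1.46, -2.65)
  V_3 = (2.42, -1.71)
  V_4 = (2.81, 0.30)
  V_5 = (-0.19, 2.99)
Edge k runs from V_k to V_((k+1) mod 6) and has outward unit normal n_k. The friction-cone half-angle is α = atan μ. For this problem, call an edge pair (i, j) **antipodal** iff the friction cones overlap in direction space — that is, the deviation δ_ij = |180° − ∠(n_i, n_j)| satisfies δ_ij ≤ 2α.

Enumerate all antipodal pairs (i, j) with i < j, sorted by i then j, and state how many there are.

α = atan 0.4 = 21.80°;  2α = 43.60°
n_0 = (-0.9272, -0.3745)
n_1 = (-0.0731, -0.9973)
n_2 = (+0.6996, -0.7145)
n_3 = (+0.9817, -0.1905)
n_4 = (+0.6676, +0.7445)
n_5 = (-0.6611, +0.7503)
  (0,1): δ = 116.19°  ·
  (0,2): δ = 67.59°  ·
  (0,3): δ = 32.97°  ✓
  (0,4): δ = 26.13°  ✓
  (0,5): δ = 109.40°  ·
  (1,2): δ = 131.41°  ·
  (1,3): δ = 96.79°  ·
  (1,4): δ = 37.69°  ✓
  (1,5): δ = 45.58°  ·
  (2,3): δ = 145.38°  ·
  (2,4): δ = 86.28°  ·
  (2,5): δ = 3.01°  ✓
  (3,4): δ = 120.90°  ·
  (3,5): δ = 37.63°  ✓
  (4,5): δ = 96.73°  ·
antipodal pairs: 5

count = 5; pairs: (0,3), (0,4), (1,4), (2,5), (3,5)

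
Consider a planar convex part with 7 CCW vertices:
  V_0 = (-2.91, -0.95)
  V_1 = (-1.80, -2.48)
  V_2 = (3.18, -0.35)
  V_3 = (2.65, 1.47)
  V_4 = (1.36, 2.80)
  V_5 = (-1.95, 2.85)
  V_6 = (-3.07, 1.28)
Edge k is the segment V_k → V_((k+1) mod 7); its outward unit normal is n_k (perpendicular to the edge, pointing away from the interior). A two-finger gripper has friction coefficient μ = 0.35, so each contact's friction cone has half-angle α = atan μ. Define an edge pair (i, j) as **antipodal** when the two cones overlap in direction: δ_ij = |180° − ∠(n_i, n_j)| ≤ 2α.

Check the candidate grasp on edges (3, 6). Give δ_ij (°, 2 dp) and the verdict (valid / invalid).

α = atan 0.35 = 19.29°;  2α = 38.58°
edge 3: e_3 = (-1.29, +1.33);  n_3 = (+0.7178, +0.6962)
edge 6: e_6 = (+0.16, -2.23);  n_6 = (-0.9974, -0.0716)
∠(n_3, n_6) = 139.98°
δ = |180° − 139.98°| = 40.02°
40.02° > 2α = 38.58°  →  invalid

δ = 40.02°, invalid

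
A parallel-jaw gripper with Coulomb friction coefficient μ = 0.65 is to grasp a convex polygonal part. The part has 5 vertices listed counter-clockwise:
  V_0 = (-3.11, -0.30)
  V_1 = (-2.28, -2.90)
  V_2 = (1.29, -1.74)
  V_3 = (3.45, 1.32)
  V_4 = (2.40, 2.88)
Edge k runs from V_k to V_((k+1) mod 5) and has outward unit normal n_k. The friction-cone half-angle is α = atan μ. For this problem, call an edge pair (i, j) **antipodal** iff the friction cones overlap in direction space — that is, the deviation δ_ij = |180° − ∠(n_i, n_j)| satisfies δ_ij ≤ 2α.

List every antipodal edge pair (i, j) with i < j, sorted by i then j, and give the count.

count = 4; pairs: (0,2), (0,3), (1,4), (2,4)

α = atan 0.65 = 33.02°;  2α = 66.05°
n_0 = (-0.9526, -0.3041)
n_1 = (+0.3090, -0.9511)
n_2 = (+0.8170, -0.5767)
n_3 = (+0.8296, +0.5584)
n_4 = (-0.4999, +0.8661)
  (0,1): δ = 89.70°  ·
  (0,2): δ = 52.92°  ✓
  (0,3): δ = 16.24°  ✓
  (0,4): δ = 102.29°  ·
  (1,2): δ = 143.22°  ·
  (1,3): δ = 74.06°  ·
  (1,4): δ = 11.99°  ✓
  (2,3): δ = 110.84°  ·
  (2,4): δ = 24.79°  ✓
  (3,4): δ = 93.95°  ·
antipodal pairs: 4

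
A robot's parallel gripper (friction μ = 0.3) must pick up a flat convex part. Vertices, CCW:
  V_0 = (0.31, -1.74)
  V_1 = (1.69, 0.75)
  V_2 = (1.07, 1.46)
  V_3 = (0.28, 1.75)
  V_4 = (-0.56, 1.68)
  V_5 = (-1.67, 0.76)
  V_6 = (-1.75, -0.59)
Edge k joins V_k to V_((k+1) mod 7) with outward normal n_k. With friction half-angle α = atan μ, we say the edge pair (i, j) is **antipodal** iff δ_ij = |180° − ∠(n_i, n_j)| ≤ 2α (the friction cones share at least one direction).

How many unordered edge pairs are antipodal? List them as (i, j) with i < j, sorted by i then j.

α = atan 0.3 = 16.70°;  2α = 33.40°
n_0 = (+0.8747, -0.4847)
n_1 = (+0.7532, +0.6578)
n_2 = (+0.3446, +0.9387)
n_3 = (-0.0830, +0.9965)
n_4 = (-0.6381, +0.7699)
n_5 = (-0.9982, +0.0592)
n_6 = (-0.4874, -0.8732)
  (0,1): δ = 109.88°  ·
  (0,2): δ = 81.16°  ·
  (0,3): δ = 56.24°  ·
  (0,4): δ = 21.35°  ✓
  (0,5): δ = 25.60°  ✓
  (0,6): δ = 89.82°  ·
  (1,2): δ = 151.29°  ·
  (1,3): δ = 126.37°  ·
  (1,4): δ = 91.48°  ·
  (1,5): δ = 44.52°  ·
  (1,6): δ = 19.70°  ✓
  (2,3): δ = 155.08°  ·
  (2,4): δ = 120.19°  ·
  (2,5): δ = 73.23°  ·
  (2,6): δ = 9.01°  ✓
  (3,4): δ = 145.11°  ·
  (3,5): δ = 98.15°  ·
  (3,6): δ = 33.94°  ·
  (4,5): δ = 133.04°  ·
  (4,6): δ = 68.83°  ·
  (5,6): δ = 115.78°  ·
antipodal pairs: 4

count = 4; pairs: (0,4), (0,5), (1,6), (2,6)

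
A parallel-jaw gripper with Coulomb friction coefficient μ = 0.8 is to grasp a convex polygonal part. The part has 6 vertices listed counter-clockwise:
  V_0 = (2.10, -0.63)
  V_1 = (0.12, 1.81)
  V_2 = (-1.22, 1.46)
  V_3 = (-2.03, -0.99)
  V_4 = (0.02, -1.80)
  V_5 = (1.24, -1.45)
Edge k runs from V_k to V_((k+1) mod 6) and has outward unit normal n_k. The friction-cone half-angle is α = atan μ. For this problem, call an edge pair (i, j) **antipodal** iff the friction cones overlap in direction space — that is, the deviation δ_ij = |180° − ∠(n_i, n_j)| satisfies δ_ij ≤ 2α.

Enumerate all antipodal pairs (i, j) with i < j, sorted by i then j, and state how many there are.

count = 8; pairs: (0,2), (0,3), (0,4), (1,3), (1,4), (1,5), (2,4), (2,5)

α = atan 0.8 = 38.66°;  2α = 77.32°
n_0 = (+0.7765, +0.6301)
n_1 = (-0.2527, +0.9675)
n_2 = (-0.9495, +0.3139)
n_3 = (-0.3675, -0.9300)
n_4 = (+0.2758, -0.9612)
n_5 = (+0.6901, -0.7237)
  (0,1): δ = 114.42°  ·
  (0,2): δ = 57.35°  ✓
  (0,3): δ = 29.38°  ✓
  (0,4): δ = 66.95°  ✓
  (0,5): δ = 94.58°  ·
  (1,2): δ = 122.93°  ·
  (1,3): δ = 36.20°  ✓
  (1,4): δ = 1.37°  ✓
  (1,5): δ = 29.00°  ✓
  (2,3): δ = 93.27°  ·
  (2,4): δ = 55.70°  ✓
  (2,5): δ = 28.07°  ✓
  (3,4): δ = 142.43°  ·
  (3,5): δ = 114.80°  ·
  (4,5): δ = 152.37°  ·
antipodal pairs: 8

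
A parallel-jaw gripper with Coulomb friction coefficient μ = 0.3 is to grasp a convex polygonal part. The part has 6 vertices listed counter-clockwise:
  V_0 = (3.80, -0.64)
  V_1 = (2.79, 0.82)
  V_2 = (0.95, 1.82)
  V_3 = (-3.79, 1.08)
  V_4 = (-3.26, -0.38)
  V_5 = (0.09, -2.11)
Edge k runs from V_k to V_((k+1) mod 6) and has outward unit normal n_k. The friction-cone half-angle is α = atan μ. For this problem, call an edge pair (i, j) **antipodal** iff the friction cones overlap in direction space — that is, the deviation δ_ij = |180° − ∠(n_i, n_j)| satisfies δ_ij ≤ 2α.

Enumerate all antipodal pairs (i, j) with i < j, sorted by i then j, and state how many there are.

count = 4; pairs: (0,3), (0,4), (1,4), (2,5)

α = atan 0.3 = 16.70°;  2α = 33.40°
n_0 = (+0.8224, +0.5689)
n_1 = (+0.4775, +0.8786)
n_2 = (-0.1542, +0.9880)
n_3 = (-0.9400, -0.3412)
n_4 = (-0.4588, -0.8885)
n_5 = (+0.3684, -0.9297)
  (0,1): δ = 153.20°  ·
  (0,2): δ = 115.80°  ·
  (0,3): δ = 14.72°  ✓
  (0,4): δ = 28.01°  ✓
  (0,5): δ = 76.94°  ·
  (1,2): δ = 142.60°  ·
  (1,3): δ = 41.53°  ·
  (1,4): δ = 1.21°  ✓
  (1,5): δ = 50.14°  ·
  (2,3): δ = 78.92°  ·
  (2,4): δ = 36.19°  ·
  (2,5): δ = 12.74°  ✓
  (3,4): δ = 137.26°  ·
  (3,5): δ = 88.34°  ·
  (4,5): δ = 131.07°  ·
antipodal pairs: 4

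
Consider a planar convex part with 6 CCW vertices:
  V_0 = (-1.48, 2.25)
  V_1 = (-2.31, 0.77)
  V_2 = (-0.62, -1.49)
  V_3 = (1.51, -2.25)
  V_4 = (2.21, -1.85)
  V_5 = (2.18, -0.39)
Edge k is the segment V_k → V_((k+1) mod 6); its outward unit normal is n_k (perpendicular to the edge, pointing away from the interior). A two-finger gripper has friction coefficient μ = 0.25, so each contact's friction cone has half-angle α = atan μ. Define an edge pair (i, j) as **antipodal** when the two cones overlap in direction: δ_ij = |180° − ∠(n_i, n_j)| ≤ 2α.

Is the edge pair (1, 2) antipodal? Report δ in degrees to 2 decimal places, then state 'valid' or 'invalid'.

α = atan 0.25 = 14.04°;  2α = 28.07°
edge 1: e_1 = (+1.69, -2.26);  n_1 = (-0.8008, -0.5989)
edge 2: e_2 = (+2.13, -0.76);  n_2 = (-0.3361, -0.9418)
∠(n_1, n_2) = 33.57°
δ = |180° − 33.57°| = 146.43°
146.43° > 2α = 28.07°  →  invalid

δ = 146.43°, invalid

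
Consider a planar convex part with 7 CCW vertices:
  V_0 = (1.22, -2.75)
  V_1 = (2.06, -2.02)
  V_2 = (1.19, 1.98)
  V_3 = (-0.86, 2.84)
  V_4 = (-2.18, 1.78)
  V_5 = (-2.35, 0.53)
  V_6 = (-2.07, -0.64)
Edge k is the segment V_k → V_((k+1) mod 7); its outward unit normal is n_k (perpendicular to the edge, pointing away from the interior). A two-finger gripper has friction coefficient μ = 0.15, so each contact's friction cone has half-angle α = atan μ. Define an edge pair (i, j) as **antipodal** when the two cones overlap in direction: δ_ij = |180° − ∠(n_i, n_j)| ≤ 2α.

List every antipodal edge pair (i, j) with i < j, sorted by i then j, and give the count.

count = 3; pairs: (0,3), (1,5), (2,6)

α = atan 0.15 = 8.53°;  2α = 17.06°
n_0 = (+0.6560, -0.7548)
n_1 = (+0.9772, +0.2125)
n_2 = (+0.3869, +0.9221)
n_3 = (-0.6261, +0.7797)
n_4 = (-0.9909, +0.1348)
n_5 = (-0.9725, -0.2327)
n_6 = (-0.5399, -0.8418)
  (0,1): δ = 118.72°  ·
  (0,2): δ = 63.75°  ·
  (0,3): δ = 2.23°  ✓
  (0,4): δ = 41.26°  ·
  (0,5): δ = 62.47°  ·
  (0,6): δ = 106.33°  ·
  (1,2): δ = 125.03°  ·
  (1,3): δ = 63.51°  ·
  (1,4): δ = 20.02°  ·
  (1,5): δ = 1.19°  ✓
  (1,6): δ = 45.06°  ·
  (2,3): δ = 118.48°  ·
  (2,4): δ = 74.99°  ·
  (2,5): δ = 53.78°  ·
  (2,6): δ = 9.91°  ✓
  (3,4): δ = 136.51°  ·
  (3,5): δ = 115.31°  ·
  (3,6): δ = 71.44°  ·
  (4,5): δ = 158.80°  ·
  (4,6): δ = 114.93°  ·
  (5,6): δ = 136.13°  ·
antipodal pairs: 3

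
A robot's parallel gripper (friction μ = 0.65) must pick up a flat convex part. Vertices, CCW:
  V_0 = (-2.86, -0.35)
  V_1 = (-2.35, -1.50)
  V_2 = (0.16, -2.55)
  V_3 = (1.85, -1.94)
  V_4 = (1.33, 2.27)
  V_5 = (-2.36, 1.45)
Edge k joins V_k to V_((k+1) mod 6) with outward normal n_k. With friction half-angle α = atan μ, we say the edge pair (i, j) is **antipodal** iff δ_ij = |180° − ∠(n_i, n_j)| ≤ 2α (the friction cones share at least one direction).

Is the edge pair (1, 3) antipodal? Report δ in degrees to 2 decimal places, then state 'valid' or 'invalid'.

α = atan 0.65 = 33.02°;  2α = 66.05°
edge 1: e_1 = (+2.51, -1.05);  n_1 = (-0.3859, -0.9225)
edge 3: e_3 = (-0.52, +4.21);  n_3 = (+0.9925, +0.1226)
∠(n_1, n_3) = 119.74°
δ = |180° − 119.74°| = 60.26°
60.26° ≤ 2α = 66.05°  →  valid

δ = 60.26°, valid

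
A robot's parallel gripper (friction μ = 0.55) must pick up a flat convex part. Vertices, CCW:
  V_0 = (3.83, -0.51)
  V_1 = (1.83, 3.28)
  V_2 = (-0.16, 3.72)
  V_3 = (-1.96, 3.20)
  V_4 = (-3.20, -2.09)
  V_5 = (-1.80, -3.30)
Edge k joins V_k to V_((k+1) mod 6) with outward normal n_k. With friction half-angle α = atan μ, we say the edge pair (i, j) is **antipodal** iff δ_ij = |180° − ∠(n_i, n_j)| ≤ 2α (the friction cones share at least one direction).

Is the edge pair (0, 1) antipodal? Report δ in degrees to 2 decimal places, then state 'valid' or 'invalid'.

α = atan 0.55 = 28.81°;  2α = 57.62°
edge 0: e_0 = (-2.00, +3.79);  n_0 = (+0.8844, +0.4667)
edge 1: e_1 = (-1.99, +0.44);  n_1 = (+0.2159, +0.9764)
∠(n_0, n_1) = 49.71°
δ = |180° − 49.71°| = 130.29°
130.29° > 2α = 57.62°  →  invalid

δ = 130.29°, invalid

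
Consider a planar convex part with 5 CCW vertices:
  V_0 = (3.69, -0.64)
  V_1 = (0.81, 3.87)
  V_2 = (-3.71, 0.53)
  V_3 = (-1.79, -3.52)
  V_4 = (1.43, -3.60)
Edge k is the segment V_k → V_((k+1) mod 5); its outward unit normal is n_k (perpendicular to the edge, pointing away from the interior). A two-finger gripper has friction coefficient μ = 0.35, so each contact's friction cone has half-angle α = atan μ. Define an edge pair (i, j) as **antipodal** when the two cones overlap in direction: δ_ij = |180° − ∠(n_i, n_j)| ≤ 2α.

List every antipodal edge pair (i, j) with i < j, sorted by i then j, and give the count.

count = 3; pairs: (0,2), (1,3), (1,4)

α = atan 0.35 = 19.29°;  2α = 38.58°
n_0 = (+0.8428, +0.5382)
n_1 = (-0.5943, +0.8043)
n_2 = (-0.9036, -0.4284)
n_3 = (-0.0248, -0.9997)
n_4 = (+0.7948, -0.6069)
  (0,1): δ = 86.10°  ·
  (0,2): δ = 7.20°  ✓
  (0,3): δ = 56.02°  ·
  (0,4): δ = 110.08°  ·
  (1,2): δ = 101.10°  ·
  (1,3): δ = 37.89°  ✓
  (1,4): δ = 16.18°  ✓
  (2,3): δ = 116.79°  ·
  (2,4): δ = 62.73°  ·
  (3,4): δ = 125.94°  ·
antipodal pairs: 3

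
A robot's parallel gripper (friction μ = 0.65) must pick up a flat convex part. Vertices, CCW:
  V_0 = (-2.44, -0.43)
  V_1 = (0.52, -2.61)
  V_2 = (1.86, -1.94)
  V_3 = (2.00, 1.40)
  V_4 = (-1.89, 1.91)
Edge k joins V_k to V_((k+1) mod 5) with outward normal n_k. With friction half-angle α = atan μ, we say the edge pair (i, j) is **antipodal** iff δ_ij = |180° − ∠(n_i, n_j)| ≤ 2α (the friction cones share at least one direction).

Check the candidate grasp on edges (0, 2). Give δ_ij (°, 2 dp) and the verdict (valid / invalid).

α = atan 0.65 = 33.02°;  2α = 66.05°
edge 0: e_0 = (+2.96, -2.18);  n_0 = (-0.5930, -0.8052)
edge 2: e_2 = (+0.14, +3.34);  n_2 = (+0.9991, -0.0419)
∠(n_0, n_2) = 123.97°
δ = |180° − 123.97°| = 56.03°
56.03° ≤ 2α = 66.05°  →  valid

δ = 56.03°, valid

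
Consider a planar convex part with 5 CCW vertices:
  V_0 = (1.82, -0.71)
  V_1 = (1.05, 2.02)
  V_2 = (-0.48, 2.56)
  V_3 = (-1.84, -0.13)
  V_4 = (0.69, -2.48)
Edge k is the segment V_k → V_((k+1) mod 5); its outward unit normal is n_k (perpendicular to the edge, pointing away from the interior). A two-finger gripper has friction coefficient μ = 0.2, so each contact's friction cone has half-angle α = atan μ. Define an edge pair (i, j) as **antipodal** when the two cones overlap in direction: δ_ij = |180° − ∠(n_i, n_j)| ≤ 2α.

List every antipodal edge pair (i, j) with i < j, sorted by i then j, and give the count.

α = atan 0.2 = 11.31°;  2α = 22.62°
n_0 = (+0.9624, +0.2715)
n_1 = (+0.3328, +0.9430)
n_2 = (-0.8924, +0.4512)
n_3 = (-0.6806, -0.7327)
n_4 = (+0.8429, -0.5381)
  (0,1): δ = 125.19°  ·
  (0,2): δ = 42.57°  ·
  (0,3): δ = 31.36°  ·
  (0,4): δ = 131.69°  ·
  (1,2): δ = 97.38°  ·
  (1,3): δ = 23.45°  ·
  (1,4): δ = 76.89°  ·
  (2,3): δ = 106.07°  ·
  (2,4): δ = 5.73°  ✓
  (3,4): δ = 79.67°  ·
antipodal pairs: 1

count = 1; pairs: (2,4)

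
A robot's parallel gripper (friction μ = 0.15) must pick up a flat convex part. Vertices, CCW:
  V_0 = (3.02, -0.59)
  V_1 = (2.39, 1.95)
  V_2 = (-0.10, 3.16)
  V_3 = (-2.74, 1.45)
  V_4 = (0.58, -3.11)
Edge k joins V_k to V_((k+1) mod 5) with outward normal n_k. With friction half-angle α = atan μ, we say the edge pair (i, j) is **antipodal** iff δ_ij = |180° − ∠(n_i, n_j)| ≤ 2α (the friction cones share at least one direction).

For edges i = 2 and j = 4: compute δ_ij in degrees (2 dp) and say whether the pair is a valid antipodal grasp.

α = atan 0.15 = 8.53°;  2α = 17.06°
edge 2: e_2 = (-2.64, -1.71);  n_2 = (-0.5436, +0.8393)
edge 4: e_4 = (+2.44, +2.52);  n_4 = (+0.7184, -0.6956)
∠(n_2, n_4) = 167.01°
δ = |180° − 167.01°| = 12.99°
12.99° ≤ 2α = 17.06°  →  valid

δ = 12.99°, valid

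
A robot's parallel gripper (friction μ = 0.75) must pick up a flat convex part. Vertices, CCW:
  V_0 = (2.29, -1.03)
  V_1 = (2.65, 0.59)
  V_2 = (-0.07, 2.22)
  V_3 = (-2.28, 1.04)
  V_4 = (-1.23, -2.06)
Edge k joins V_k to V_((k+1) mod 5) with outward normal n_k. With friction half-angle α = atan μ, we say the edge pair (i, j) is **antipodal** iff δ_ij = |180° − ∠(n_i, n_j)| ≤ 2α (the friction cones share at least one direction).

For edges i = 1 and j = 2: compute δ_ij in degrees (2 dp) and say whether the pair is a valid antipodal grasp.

δ = 120.97°, invalid

α = atan 0.75 = 36.87°;  2α = 73.74°
edge 1: e_1 = (-2.72, +1.63);  n_1 = (+0.5140, +0.8578)
edge 2: e_2 = (-2.21, -1.18);  n_2 = (-0.4710, +0.8821)
∠(n_1, n_2) = 59.03°
δ = |180° − 59.03°| = 120.97°
120.97° > 2α = 73.74°  →  invalid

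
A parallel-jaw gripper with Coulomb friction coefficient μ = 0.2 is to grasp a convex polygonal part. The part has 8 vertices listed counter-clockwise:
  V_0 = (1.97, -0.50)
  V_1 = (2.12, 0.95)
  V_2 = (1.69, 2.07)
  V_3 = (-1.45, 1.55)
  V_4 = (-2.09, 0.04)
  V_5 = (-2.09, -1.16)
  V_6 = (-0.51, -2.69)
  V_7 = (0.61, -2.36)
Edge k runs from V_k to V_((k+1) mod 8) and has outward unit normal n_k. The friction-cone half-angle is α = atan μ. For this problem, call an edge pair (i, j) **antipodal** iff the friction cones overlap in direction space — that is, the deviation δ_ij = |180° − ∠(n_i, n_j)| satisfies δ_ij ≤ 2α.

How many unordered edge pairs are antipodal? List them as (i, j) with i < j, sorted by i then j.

α = atan 0.2 = 11.31°;  2α = 22.62°
n_0 = (+0.9947, -0.1029)
n_1 = (+0.9336, +0.3584)
n_2 = (-0.1634, +0.9866)
n_3 = (-0.9207, +0.3902)
n_4 = (-1.0000, -0.0000)
n_5 = (-0.6956, -0.7184)
n_6 = (+0.2826, -0.9592)
n_7 = (+0.8072, -0.5902)
  (0,1): δ = 153.09°  ·
  (0,2): δ = 74.69°  ·
  (0,3): δ = 17.06°  ✓
  (0,4): δ = 5.91°  ✓
  (0,5): δ = 51.83°  ·
  (0,6): δ = 112.32°  ·
  (0,7): δ = 149.73°  ·
  (1,2): δ = 101.60°  ·
  (1,3): δ = 43.97°  ·
  (1,4): δ = 21.00°  ✓
  (1,5): δ = 24.92°  ·
  (1,6): δ = 85.41°  ·
  (1,7): δ = 122.82°  ·
  (2,3): δ = 122.37°  ·
  (2,4): δ = 99.40°  ·
  (2,5): δ = 53.48°  ·
  (2,6): δ = 7.01°  ✓
  (2,7): δ = 44.42°  ·
  (3,4): δ = 157.03°  ·
  (3,5): δ = 111.11°  ·
  (3,6): δ = 50.61°  ·
  (3,7): δ = 13.20°  ✓
  (4,5): δ = 134.08°  ·
  (4,6): δ = 73.58°  ·
  (4,7): δ = 36.17°  ·
  (5,6): δ = 119.50°  ·
  (5,7): δ = 82.09°  ·
  (6,7): δ = 142.59°  ·
antipodal pairs: 5

count = 5; pairs: (0,3), (0,4), (1,4), (2,6), (3,7)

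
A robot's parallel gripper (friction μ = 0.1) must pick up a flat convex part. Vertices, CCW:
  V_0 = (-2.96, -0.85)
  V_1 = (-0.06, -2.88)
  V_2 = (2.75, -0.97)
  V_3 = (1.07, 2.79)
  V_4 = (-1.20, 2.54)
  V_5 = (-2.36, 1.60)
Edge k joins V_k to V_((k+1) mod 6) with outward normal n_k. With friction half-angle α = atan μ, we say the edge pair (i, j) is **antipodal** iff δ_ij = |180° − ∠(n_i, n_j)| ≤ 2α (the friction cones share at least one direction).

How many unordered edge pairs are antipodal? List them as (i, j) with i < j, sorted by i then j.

α = atan 0.1 = 5.71°;  2α = 11.42°
n_0 = (-0.5735, -0.8192)
n_1 = (+0.5621, -0.8270)
n_2 = (+0.9130, +0.4079)
n_3 = (-0.1095, +0.9940)
n_4 = (-0.6296, +0.7769)
n_5 = (-0.9713, +0.2379)
  (0,1): δ = 110.80°  ·
  (0,2): δ = 30.93°  ·
  (0,3): δ = 41.28°  ·
  (0,4): δ = 74.01°  ·
  (0,5): δ = 111.23°  ·
  (1,2): δ = 100.13°  ·
  (1,3): δ = 27.92°  ·
  (1,4): δ = 4.81°  ✓
  (1,5): δ = 42.03°  ·
  (2,3): δ = 107.79°  ·
  (2,4): δ = 75.06°  ·
  (2,5): δ = 37.84°  ·
  (3,4): δ = 147.27°  ·
  (3,5): δ = 110.05°  ·
  (4,5): δ = 142.78°  ·
antipodal pairs: 1

count = 1; pairs: (1,4)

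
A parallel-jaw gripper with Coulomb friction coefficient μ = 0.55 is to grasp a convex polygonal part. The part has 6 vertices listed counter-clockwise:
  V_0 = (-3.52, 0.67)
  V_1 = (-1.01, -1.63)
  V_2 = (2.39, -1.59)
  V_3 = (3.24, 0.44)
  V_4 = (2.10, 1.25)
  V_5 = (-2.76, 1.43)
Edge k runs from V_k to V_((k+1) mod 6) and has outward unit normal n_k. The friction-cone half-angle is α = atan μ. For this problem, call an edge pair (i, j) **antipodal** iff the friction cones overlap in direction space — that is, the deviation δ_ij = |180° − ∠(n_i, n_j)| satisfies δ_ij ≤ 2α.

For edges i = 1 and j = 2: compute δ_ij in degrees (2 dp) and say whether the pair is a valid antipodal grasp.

α = atan 0.55 = 28.81°;  2α = 57.62°
edge 1: e_1 = (+3.40, +0.04);  n_1 = (+0.0118, -0.9999)
edge 2: e_2 = (+0.85, +2.03);  n_2 = (+0.9224, -0.3862)
∠(n_1, n_2) = 66.61°
δ = |180° − 66.61°| = 113.39°
113.39° > 2α = 57.62°  →  invalid

δ = 113.39°, invalid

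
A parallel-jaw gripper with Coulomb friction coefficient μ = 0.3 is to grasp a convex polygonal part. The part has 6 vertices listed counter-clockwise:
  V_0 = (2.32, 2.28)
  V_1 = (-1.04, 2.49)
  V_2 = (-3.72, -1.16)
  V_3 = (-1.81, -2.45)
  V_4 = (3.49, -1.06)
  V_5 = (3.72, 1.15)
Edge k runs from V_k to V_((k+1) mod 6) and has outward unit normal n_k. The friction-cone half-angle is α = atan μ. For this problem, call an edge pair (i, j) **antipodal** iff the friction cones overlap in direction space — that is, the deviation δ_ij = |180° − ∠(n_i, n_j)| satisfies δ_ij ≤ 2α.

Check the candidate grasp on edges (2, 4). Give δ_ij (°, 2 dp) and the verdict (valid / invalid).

δ = 61.91°, invalid

α = atan 0.3 = 16.70°;  2α = 33.40°
edge 2: e_2 = (+1.91, -1.29);  n_2 = (-0.5597, -0.8287)
edge 4: e_4 = (+0.23, +2.21);  n_4 = (+0.9946, -0.1035)
∠(n_2, n_4) = 118.09°
δ = |180° − 118.09°| = 61.91°
61.91° > 2α = 33.40°  →  invalid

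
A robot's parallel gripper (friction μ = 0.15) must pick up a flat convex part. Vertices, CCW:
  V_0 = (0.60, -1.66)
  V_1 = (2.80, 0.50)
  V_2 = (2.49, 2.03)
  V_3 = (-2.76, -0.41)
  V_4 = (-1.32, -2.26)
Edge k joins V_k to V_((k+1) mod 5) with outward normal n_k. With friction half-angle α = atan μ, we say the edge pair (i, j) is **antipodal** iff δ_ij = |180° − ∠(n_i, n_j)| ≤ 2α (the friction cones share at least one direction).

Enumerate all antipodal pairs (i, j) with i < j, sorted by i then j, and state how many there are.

α = atan 0.15 = 8.53°;  2α = 17.06°
n_0 = (+0.7006, -0.7136)
n_1 = (+0.9801, +0.1986)
n_2 = (-0.4215, +0.9068)
n_3 = (-0.7891, -0.6142)
n_4 = (+0.2983, -0.9545)
  (0,1): δ = 123.02°  ·
  (0,2): δ = 19.55°  ·
  (0,3): δ = 83.42°  ·
  (0,4): δ = 152.88°  ·
  (1,2): δ = 76.53°  ·
  (1,3): δ = 26.44°  ·
  (1,4): δ = 95.90°  ·
  (2,3): δ = 77.03°  ·
  (2,4): δ = 7.57°  ✓
  (3,4): δ = 110.54°  ·
antipodal pairs: 1

count = 1; pairs: (2,4)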